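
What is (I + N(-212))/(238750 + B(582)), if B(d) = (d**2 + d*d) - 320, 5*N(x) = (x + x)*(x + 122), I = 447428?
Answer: 227530/457939 ≈ 0.49686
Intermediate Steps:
N(x) = 2*x*(122 + x)/5 (N(x) = ((x + x)*(x + 122))/5 = ((2*x)*(122 + x))/5 = (2*x*(122 + x))/5 = 2*x*(122 + x)/5)
B(d) = -320 + 2*d**2 (B(d) = (d**2 + d**2) - 320 = 2*d**2 - 320 = -320 + 2*d**2)
(I + N(-212))/(238750 + B(582)) = (447428 + (2/5)*(-212)*(122 - 212))/(238750 + (-320 + 2*582**2)) = (447428 + (2/5)*(-212)*(-90))/(238750 + (-320 + 2*338724)) = (447428 + 7632)/(238750 + (-320 + 677448)) = 455060/(238750 + 677128) = 455060/915878 = 455060*(1/915878) = 227530/457939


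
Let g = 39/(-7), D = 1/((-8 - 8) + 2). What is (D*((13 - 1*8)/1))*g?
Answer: 195/98 ≈ 1.9898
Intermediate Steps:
D = -1/14 (D = 1/(-16 + 2) = 1/(-14) = -1/14 ≈ -0.071429)
g = -39/7 (g = 39*(-1/7) = -39/7 ≈ -5.5714)
(D*((13 - 1*8)/1))*g = -(13 - 1*8)/(14*1)*(-39/7) = -(13 - 8)/14*(-39/7) = -5/14*(-39/7) = 195/98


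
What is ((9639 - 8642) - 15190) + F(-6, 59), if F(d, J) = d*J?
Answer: -14547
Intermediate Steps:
F(d, J) = J*d
((9639 - 8642) - 15190) + F(-6, 59) = ((9639 - 8642) - 15190) + 59*(-6) = (997 - 15190) - 354 = -14193 - 354 = -14547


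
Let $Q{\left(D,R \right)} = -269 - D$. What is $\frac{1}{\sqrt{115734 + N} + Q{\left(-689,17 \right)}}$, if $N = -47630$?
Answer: $\frac{105}{27074} - \frac{\sqrt{17026}}{54148} \approx 0.0014685$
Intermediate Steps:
$\frac{1}{\sqrt{115734 + N} + Q{\left(-689,17 \right)}} = \frac{1}{\sqrt{115734 - 47630} - -420} = \frac{1}{\sqrt{68104} + \left(-269 + 689\right)} = \frac{1}{2 \sqrt{17026} + 420} = \frac{1}{420 + 2 \sqrt{17026}}$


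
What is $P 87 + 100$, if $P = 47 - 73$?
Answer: $-2162$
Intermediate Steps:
$P = -26$ ($P = 47 - 73 = -26$)
$P 87 + 100 = \left(-26\right) 87 + 100 = -2262 + 100 = -2162$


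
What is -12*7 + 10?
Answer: -74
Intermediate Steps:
-12*7 + 10 = -84 + 10 = -74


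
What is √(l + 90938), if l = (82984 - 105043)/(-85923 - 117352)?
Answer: √150305145237179/40655 ≈ 301.56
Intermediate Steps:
l = 22059/203275 (l = -22059/(-203275) = -22059*(-1/203275) = 22059/203275 ≈ 0.10852)
√(l + 90938) = √(22059/203275 + 90938) = √(18485444009/203275) = √150305145237179/40655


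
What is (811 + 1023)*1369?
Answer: 2510746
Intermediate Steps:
(811 + 1023)*1369 = 1834*1369 = 2510746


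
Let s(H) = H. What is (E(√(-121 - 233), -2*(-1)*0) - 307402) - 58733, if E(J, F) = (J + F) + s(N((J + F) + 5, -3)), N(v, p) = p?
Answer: -366138 + I*√354 ≈ -3.6614e+5 + 18.815*I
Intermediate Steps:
E(J, F) = -3 + F + J (E(J, F) = (J + F) - 3 = (F + J) - 3 = -3 + F + J)
(E(√(-121 - 233), -2*(-1)*0) - 307402) - 58733 = ((-3 - 2*(-1)*0 + √(-121 - 233)) - 307402) - 58733 = ((-3 + 2*0 + √(-354)) - 307402) - 58733 = ((-3 + 0 + I*√354) - 307402) - 58733 = ((-3 + I*√354) - 307402) - 58733 = (-307405 + I*√354) - 58733 = -366138 + I*√354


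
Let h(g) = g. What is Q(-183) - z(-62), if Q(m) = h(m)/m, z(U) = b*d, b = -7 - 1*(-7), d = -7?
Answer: 1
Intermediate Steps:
b = 0 (b = -7 + 7 = 0)
z(U) = 0 (z(U) = 0*(-7) = 0)
Q(m) = 1 (Q(m) = m/m = 1)
Q(-183) - z(-62) = 1 - 1*0 = 1 + 0 = 1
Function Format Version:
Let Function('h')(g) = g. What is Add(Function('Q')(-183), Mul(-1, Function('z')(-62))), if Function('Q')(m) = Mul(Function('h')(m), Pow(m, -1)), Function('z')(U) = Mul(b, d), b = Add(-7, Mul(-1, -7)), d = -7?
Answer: 1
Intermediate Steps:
b = 0 (b = Add(-7, 7) = 0)
Function('z')(U) = 0 (Function('z')(U) = Mul(0, -7) = 0)
Function('Q')(m) = 1 (Function('Q')(m) = Mul(m, Pow(m, -1)) = 1)
Add(Function('Q')(-183), Mul(-1, Function('z')(-62))) = Add(1, Mul(-1, 0)) = Add(1, 0) = 1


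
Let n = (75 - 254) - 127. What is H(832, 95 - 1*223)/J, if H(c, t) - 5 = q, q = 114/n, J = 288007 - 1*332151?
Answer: -59/562836 ≈ -0.00010483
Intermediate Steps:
n = -306 (n = -179 - 127 = -306)
J = -44144 (J = 288007 - 332151 = -44144)
q = -19/51 (q = 114/(-306) = 114*(-1/306) = -19/51 ≈ -0.37255)
H(c, t) = 236/51 (H(c, t) = 5 - 19/51 = 236/51)
H(832, 95 - 1*223)/J = (236/51)/(-44144) = (236/51)*(-1/44144) = -59/562836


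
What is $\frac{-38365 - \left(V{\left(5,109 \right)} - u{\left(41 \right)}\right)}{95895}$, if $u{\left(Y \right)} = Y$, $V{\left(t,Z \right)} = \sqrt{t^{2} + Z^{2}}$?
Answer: $- \frac{38324}{95895} - \frac{\sqrt{11906}}{95895} \approx -0.40078$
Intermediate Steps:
$V{\left(t,Z \right)} = \sqrt{Z^{2} + t^{2}}$
$\frac{-38365 - \left(V{\left(5,109 \right)} - u{\left(41 \right)}\right)}{95895} = \frac{-38365 - \left(\sqrt{109^{2} + 5^{2}} - 41\right)}{95895} = \left(-38365 - \left(\sqrt{11881 + 25} - 41\right)\right) \frac{1}{95895} = \left(-38365 - \left(\sqrt{11906} - 41\right)\right) \frac{1}{95895} = \left(-38365 - \left(-41 + \sqrt{11906}\right)\right) \frac{1}{95895} = \left(-38365 + \left(41 - \sqrt{11906}\right)\right) \frac{1}{95895} = \left(-38324 - \sqrt{11906}\right) \frac{1}{95895} = - \frac{38324}{95895} - \frac{\sqrt{11906}}{95895}$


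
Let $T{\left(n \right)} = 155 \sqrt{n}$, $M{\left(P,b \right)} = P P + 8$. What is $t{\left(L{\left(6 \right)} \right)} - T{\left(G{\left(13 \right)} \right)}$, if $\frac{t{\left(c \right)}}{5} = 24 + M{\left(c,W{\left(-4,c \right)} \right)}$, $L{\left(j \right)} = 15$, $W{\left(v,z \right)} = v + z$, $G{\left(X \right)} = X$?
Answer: $1285 - 155 \sqrt{13} \approx 726.14$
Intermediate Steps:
$M{\left(P,b \right)} = 8 + P^{2}$ ($M{\left(P,b \right)} = P^{2} + 8 = 8 + P^{2}$)
$t{\left(c \right)} = 160 + 5 c^{2}$ ($t{\left(c \right)} = 5 \left(24 + \left(8 + c^{2}\right)\right) = 5 \left(32 + c^{2}\right) = 160 + 5 c^{2}$)
$t{\left(L{\left(6 \right)} \right)} - T{\left(G{\left(13 \right)} \right)} = \left(160 + 5 \cdot 15^{2}\right) - 155 \sqrt{13} = \left(160 + 5 \cdot 225\right) - 155 \sqrt{13} = \left(160 + 1125\right) - 155 \sqrt{13} = 1285 - 155 \sqrt{13}$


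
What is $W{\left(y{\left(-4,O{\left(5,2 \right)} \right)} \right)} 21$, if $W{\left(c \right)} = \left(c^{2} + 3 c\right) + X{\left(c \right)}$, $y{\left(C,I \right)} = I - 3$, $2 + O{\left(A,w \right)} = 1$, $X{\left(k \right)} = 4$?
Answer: $168$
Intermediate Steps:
$O{\left(A,w \right)} = -1$ ($O{\left(A,w \right)} = -2 + 1 = -1$)
$y{\left(C,I \right)} = -3 + I$ ($y{\left(C,I \right)} = I - 3 = -3 + I$)
$W{\left(c \right)} = 4 + c^{2} + 3 c$ ($W{\left(c \right)} = \left(c^{2} + 3 c\right) + 4 = 4 + c^{2} + 3 c$)
$W{\left(y{\left(-4,O{\left(5,2 \right)} \right)} \right)} 21 = \left(4 + \left(-3 - 1\right)^{2} + 3 \left(-3 - 1\right)\right) 21 = \left(4 + \left(-4\right)^{2} + 3 \left(-4\right)\right) 21 = \left(4 + 16 - 12\right) 21 = 8 \cdot 21 = 168$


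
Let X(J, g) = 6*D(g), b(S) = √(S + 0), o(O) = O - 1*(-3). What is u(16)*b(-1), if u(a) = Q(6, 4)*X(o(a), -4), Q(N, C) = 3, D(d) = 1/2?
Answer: 9*I ≈ 9.0*I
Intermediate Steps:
D(d) = ½
o(O) = 3 + O (o(O) = O + 3 = 3 + O)
b(S) = √S
X(J, g) = 3 (X(J, g) = 6*(½) = 3)
u(a) = 9 (u(a) = 3*3 = 9)
u(16)*b(-1) = 9*√(-1) = 9*I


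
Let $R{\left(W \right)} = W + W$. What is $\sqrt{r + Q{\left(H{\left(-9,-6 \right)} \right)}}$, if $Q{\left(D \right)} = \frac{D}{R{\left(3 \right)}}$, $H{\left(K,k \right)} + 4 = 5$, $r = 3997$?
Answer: $\frac{\sqrt{143898}}{6} \approx 63.223$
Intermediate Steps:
$R{\left(W \right)} = 2 W$
$H{\left(K,k \right)} = 1$ ($H{\left(K,k \right)} = -4 + 5 = 1$)
$Q{\left(D \right)} = \frac{D}{6}$ ($Q{\left(D \right)} = \frac{D}{2 \cdot 3} = \frac{D}{6}$)
$\sqrt{r + Q{\left(H{\left(-9,-6 \right)} \right)}} = \sqrt{3997 + \frac{1}{6} \cdot 1} = \sqrt{3997 + \frac{1}{6}} = \sqrt{\frac{23983}{6}} = \frac{\sqrt{143898}}{6}$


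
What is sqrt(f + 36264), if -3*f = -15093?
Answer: sqrt(41295) ≈ 203.21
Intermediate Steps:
f = 5031 (f = -1/3*(-15093) = 5031)
sqrt(f + 36264) = sqrt(5031 + 36264) = sqrt(41295)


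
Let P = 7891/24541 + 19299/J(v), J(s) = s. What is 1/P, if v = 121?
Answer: 269951/43142870 ≈ 0.0062571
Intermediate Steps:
P = 43142870/269951 (P = 7891/24541 + 19299/121 = 43142870/269951 ≈ 159.82)
1/P = 1/(43142870/269951) = 269951/43142870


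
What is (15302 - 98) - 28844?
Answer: -13640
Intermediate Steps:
(15302 - 98) - 28844 = 15204 - 28844 = -13640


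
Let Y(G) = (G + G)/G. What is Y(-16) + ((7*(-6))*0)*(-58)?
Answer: 2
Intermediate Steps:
Y(G) = 2 (Y(G) = (2*G)/G = 2)
Y(-16) + ((7*(-6))*0)*(-58) = 2 + ((7*(-6))*0)*(-58) = 2 - 42*0*(-58) = 2 + 0*(-58) = 2 + 0 = 2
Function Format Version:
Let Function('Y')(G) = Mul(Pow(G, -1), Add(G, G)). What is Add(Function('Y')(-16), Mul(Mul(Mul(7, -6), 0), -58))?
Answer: 2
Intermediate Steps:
Function('Y')(G) = 2 (Function('Y')(G) = Mul(Pow(G, -1), Mul(2, G)) = 2)
Add(Function('Y')(-16), Mul(Mul(Mul(7, -6), 0), -58)) = Add(2, Mul(Mul(Mul(7, -6), 0), -58)) = Add(2, Mul(Mul(-42, 0), -58)) = Add(2, Mul(0, -58)) = Add(2, 0) = 2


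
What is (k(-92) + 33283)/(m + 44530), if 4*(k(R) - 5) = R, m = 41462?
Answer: 33265/85992 ≈ 0.38684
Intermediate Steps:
k(R) = 5 + R/4
(k(-92) + 33283)/(m + 44530) = ((5 + (¼)*(-92)) + 33283)/(41462 + 44530) = ((5 - 23) + 33283)/85992 = (-18 + 33283)*(1/85992) = 33265*(1/85992) = 33265/85992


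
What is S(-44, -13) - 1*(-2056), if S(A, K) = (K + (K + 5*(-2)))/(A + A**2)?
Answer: 972479/473 ≈ 2056.0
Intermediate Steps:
S(A, K) = (-10 + 2*K)/(A + A**2) (S(A, K) = (K + (K - 10))/(A + A**2) = (K + (-10 + K))/(A + A**2) = (-10 + 2*K)/(A + A**2))
S(-44, -13) - 1*(-2056) = 2*(-5 - 13)/(-44*(1 - 44)) - 1*(-2056) = 2*(-1/44)*(-18)/(-43) + 2056 = 2*(-1/44)*(-1/43)*(-18) + 2056 = -9/473 + 2056 = 972479/473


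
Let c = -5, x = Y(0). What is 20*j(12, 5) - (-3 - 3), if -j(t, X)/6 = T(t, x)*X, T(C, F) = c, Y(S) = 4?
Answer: 3006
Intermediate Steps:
x = 4
T(C, F) = -5
j(t, X) = 30*X (j(t, X) = -(-30)*X = 30*X)
20*j(12, 5) - (-3 - 3) = 20*(30*5) - (-3 - 3) = 20*150 - 1*(-6) = 3000 + 6 = 3006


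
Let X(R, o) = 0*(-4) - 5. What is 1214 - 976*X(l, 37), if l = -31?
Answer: 6094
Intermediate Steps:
X(R, o) = -5 (X(R, o) = 0 - 5 = -5)
1214 - 976*X(l, 37) = 1214 - 976*(-5) = 1214 + 4880 = 6094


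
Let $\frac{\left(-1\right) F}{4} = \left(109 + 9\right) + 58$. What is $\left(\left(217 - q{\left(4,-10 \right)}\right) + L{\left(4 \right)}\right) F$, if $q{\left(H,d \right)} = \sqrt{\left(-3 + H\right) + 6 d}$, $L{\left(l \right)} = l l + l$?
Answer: $-166848 + 704 i \sqrt{59} \approx -1.6685 \cdot 10^{5} + 5407.5 i$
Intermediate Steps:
$L{\left(l \right)} = l + l^{2}$ ($L{\left(l \right)} = l^{2} + l = l + l^{2}$)
$q{\left(H,d \right)} = \sqrt{-3 + H + 6 d}$
$F = -704$ ($F = - 4 \left(\left(109 + 9\right) + 58\right) = - 4 \left(118 + 58\right) = \left(-4\right) 176 = -704$)
$\left(\left(217 - q{\left(4,-10 \right)}\right) + L{\left(4 \right)}\right) F = \left(\left(217 - \sqrt{-3 + 4 + 6 \left(-10\right)}\right) + 4 \left(1 + 4\right)\right) \left(-704\right) = \left(\left(217 - \sqrt{-3 + 4 - 60}\right) + 4 \cdot 5\right) \left(-704\right) = \left(\left(217 - \sqrt{-59}\right) + 20\right) \left(-704\right) = \left(\left(217 - i \sqrt{59}\right) + 20\right) \left(-704\right) = \left(237 - i \sqrt{59}\right) \left(-704\right) = -166848 + 704 i \sqrt{59}$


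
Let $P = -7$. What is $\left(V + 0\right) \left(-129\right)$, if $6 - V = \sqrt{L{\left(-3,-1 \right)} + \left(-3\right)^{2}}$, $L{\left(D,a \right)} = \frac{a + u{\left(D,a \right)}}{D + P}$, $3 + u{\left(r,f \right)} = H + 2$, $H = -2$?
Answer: $-774 + \frac{129 \sqrt{235}}{5} \approx -378.49$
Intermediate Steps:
$u{\left(r,f \right)} = -3$ ($u{\left(r,f \right)} = -3 + \left(-2 + 2\right) = -3 + 0 = -3$)
$L{\left(D,a \right)} = \frac{-3 + a}{-7 + D}$ ($L{\left(D,a \right)} = \frac{a - 3}{D - 7} = \frac{-3 + a}{-7 + D}$)
$V = 6 - \frac{\sqrt{235}}{5}$ ($V = 6 - \sqrt{\frac{-3 - 1}{-7 - 3} + \left(-3\right)^{2}} = 6 - \sqrt{\frac{1}{-10} \left(-4\right) + 9} = 6 - \sqrt{\left(- \frac{1}{10}\right) \left(-4\right) + 9} = 6 - \sqrt{\frac{2}{5} + 9} = 6 - \sqrt{\frac{47}{5}} = 6 - \frac{\sqrt{235}}{5} \approx 2.9341$)
$\left(V + 0\right) \left(-129\right) = \left(\left(6 - \frac{\sqrt{235}}{5}\right) + 0\right) \left(-129\right) = \left(6 - \frac{\sqrt{235}}{5}\right) \left(-129\right) = -774 + \frac{129 \sqrt{235}}{5}$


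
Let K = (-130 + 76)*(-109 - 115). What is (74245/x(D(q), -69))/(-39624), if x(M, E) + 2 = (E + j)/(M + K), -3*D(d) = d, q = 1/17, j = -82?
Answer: 45801369275/49192839384 ≈ 0.93106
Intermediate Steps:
q = 1/17 ≈ 0.058824
D(d) = -d/3
K = 12096 (K = -54*(-224) = 12096)
x(M, E) = -2 + (-82 + E)/(12096 + M) (x(M, E) = -2 + (E - 82)/(M + 12096) = -2 + (-82 + E)/(12096 + M))
(74245/x(D(q), -69))/(-39624) = (74245/(((-24274 - 69 - (-2)/(3*17))/(12096 - ⅓*1/17))))/(-39624) = (74245/(((-24274 - 69 - 2*(-1/51))/(12096 - 1/51))))*(-1/39624) = (74245/(((-24274 - 69 + 2/51)/(616895/51))))*(-1/39624) = (74245/(((51/616895)*(-1241491/51))))*(-1/39624) = (74245/(-1241491/616895))*(-1/39624) = (74245*(-616895/1241491))*(-1/39624) = -45801369275/1241491*(-1/39624) = 45801369275/49192839384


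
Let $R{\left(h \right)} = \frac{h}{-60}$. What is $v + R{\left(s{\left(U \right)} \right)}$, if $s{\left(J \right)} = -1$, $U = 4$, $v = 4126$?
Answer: $\frac{247561}{60} \approx 4126.0$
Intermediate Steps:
$R{\left(h \right)} = - \frac{h}{60}$ ($R{\left(h \right)} = h \left(- \frac{1}{60}\right) = - \frac{h}{60}$)
$v + R{\left(s{\left(U \right)} \right)} = 4126 - - \frac{1}{60} = 4126 + \frac{1}{60} = \frac{247561}{60}$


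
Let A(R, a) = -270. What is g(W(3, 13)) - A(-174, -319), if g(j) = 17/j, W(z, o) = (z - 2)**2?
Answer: 287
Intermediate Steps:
W(z, o) = (-2 + z)**2
g(W(3, 13)) - A(-174, -319) = 17/((-2 + 3)**2) - 1*(-270) = 17/(1**2) + 270 = 17/1 + 270 = 17*1 + 270 = 17 + 270 = 287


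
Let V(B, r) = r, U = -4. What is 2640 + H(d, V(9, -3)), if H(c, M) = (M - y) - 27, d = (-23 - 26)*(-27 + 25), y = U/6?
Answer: 7832/3 ≈ 2610.7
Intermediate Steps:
y = -⅔ (y = -4/6 = -4*⅙ = -⅔ ≈ -0.66667)
d = 98 (d = -49*(-2) = 98)
H(c, M) = -79/3 + M (H(c, M) = (M - 1*(-⅔)) - 27 = (M + ⅔) - 27 = (⅔ + M) - 27 = -79/3 + M)
2640 + H(d, V(9, -3)) = 2640 + (-79/3 - 3) = 2640 - 88/3 = 7832/3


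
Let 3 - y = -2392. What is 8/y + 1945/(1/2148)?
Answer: 10005974708/2395 ≈ 4.1779e+6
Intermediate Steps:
y = 2395 (y = 3 - 1*(-2392) = 3 + 2392 = 2395)
8/y + 1945/(1/2148) = 8/2395 + 1945/(1/2148) = 8*(1/2395) + 1945/(1/2148) = 8/2395 + 1945*2148 = 8/2395 + 4177860 = 10005974708/2395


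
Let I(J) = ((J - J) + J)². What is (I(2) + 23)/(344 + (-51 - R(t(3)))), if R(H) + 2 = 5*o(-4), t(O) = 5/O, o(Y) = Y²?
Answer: 27/215 ≈ 0.12558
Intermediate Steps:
R(H) = 78 (R(H) = -2 + 5*(-4)² = -2 + 5*16 = -2 + 80 = 78)
I(J) = J² (I(J) = (0 + J)² = J²)
(I(2) + 23)/(344 + (-51 - R(t(3)))) = (2² + 23)/(344 + (-51 - 1*78)) = (4 + 23)/(344 + (-51 - 78)) = 27/(344 - 129) = 27/215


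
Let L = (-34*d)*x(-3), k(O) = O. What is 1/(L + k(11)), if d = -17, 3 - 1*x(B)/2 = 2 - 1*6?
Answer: 1/8103 ≈ 0.00012341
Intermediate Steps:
x(B) = 14 (x(B) = 6 - 2*(2 - 1*6) = 6 - 2*(2 - 6) = 6 - 2*(-4) = 6 + 8 = 14)
L = 8092 (L = -34*(-17)*14 = 578*14 = 8092)
1/(L + k(11)) = 1/(8092 + 11) = 1/8103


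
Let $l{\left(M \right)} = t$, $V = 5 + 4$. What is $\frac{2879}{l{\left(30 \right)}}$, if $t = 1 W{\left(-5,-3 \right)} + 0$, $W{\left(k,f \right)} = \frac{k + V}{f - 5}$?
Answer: $-5758$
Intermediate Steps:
$V = 9$
$W{\left(k,f \right)} = \frac{9 + k}{-5 + f}$ ($W{\left(k,f \right)} = \frac{k + 9}{f - 5} = \frac{9 + k}{-5 + f}$)
$t = - \frac{1}{2}$ ($t = 1 \frac{9 - 5}{-5 - 3} + 0 = 1 \frac{1}{-8} \cdot 4 + 0 = 1 \left(\left(- \frac{1}{8}\right) 4\right) + 0 = 1 \left(- \frac{1}{2}\right) + 0 = - \frac{1}{2} + 0 = - \frac{1}{2} \approx -0.5$)
$l{\left(M \right)} = - \frac{1}{2}$
$\frac{2879}{l{\left(30 \right)}} = \frac{2879}{- \frac{1}{2}} = 2879 \left(-2\right) = -5758$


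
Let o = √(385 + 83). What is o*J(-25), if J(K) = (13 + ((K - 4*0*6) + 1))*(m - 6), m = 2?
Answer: 264*√13 ≈ 951.87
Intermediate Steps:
o = 6*√13 (o = √468 = 6*√13 ≈ 21.633)
J(K) = -56 - 4*K (J(K) = (13 + ((K - 4*0*6) + 1))*(2 - 6) = (13 + ((K + 0*6) + 1))*(-4) = (13 + ((K + 0) + 1))*(-4) = (13 + (K + 1))*(-4) = (13 + (1 + K))*(-4) = (14 + K)*(-4) = -56 - 4*K)
o*J(-25) = (6*√13)*(-56 - 4*(-25)) = (6*√13)*(-56 + 100) = (6*√13)*44 = 264*√13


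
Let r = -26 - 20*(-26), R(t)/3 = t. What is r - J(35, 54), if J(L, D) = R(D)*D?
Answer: -8254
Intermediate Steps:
R(t) = 3*t
J(L, D) = 3*D² (J(L, D) = (3*D)*D = 3*D²)
r = 494 (r = -26 + 520 = 494)
r - J(35, 54) = 494 - 3*54² = 494 - 3*2916 = 494 - 1*8748 = 494 - 8748 = -8254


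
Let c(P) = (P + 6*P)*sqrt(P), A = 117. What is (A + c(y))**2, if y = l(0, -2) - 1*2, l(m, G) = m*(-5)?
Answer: 13297 - 3276*I*sqrt(2) ≈ 13297.0 - 4633.0*I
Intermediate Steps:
l(m, G) = -5*m
y = -2 (y = -5*0 - 1*2 = 0 - 2 = -2)
c(P) = 7*P**(3/2) (c(P) = (7*P)*sqrt(P) = 7*P**(3/2))
(A + c(y))**2 = (117 + 7*(-2)**(3/2))**2 = (117 + 7*(-2*I*sqrt(2)))**2 = (117 - 14*I*sqrt(2))**2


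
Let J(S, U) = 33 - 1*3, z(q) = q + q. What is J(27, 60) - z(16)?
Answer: -2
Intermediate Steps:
z(q) = 2*q
J(S, U) = 30 (J(S, U) = 33 - 3 = 30)
J(27, 60) - z(16) = 30 - 2*16 = 30 - 1*32 = 30 - 32 = -2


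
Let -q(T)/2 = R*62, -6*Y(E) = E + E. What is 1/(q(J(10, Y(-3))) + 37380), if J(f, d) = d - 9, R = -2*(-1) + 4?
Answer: 1/36636 ≈ 2.7296e-5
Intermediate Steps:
Y(E) = -E/3 (Y(E) = -(E + E)/6 = -E/3)
R = 6 (R = 2 + 4 = 6)
J(f, d) = -9 + d
q(T) = -744 (q(T) = -12*62 = -2*372 = -744)
1/(q(J(10, Y(-3))) + 37380) = 1/(-744 + 37380) = 1/36636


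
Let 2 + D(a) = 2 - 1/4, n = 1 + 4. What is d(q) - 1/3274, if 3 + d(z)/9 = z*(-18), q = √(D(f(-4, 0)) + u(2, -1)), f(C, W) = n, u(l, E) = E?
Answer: -88399/3274 - 81*I*√5 ≈ -27.0 - 181.12*I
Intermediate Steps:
n = 5
f(C, W) = 5
D(a) = -¼ (D(a) = -2 + (2 - 1/4) = -2 + (2 - 1*¼) = -2 + (2 - ¼) = -2 + 7/4 = -¼)
q = I*√5/2 (q = √(-¼ - 1) = √(-5/4) = I*√5/2 ≈ 1.118*I)
d(z) = -27 - 162*z (d(z) = -27 + 9*(z*(-18)) = -27 + 9*(-18*z) = -27 - 162*z)
d(q) - 1/3274 = (-27 - 81*I*√5) - 1/3274 = -88399/3274 - 81*I*√5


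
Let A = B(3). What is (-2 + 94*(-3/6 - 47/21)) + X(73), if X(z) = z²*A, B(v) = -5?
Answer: -564992/21 ≈ -26904.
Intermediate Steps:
A = -5
X(z) = -5*z² (X(z) = z²*(-5) = -5*z²)
(-2 + 94*(-3/6 - 47/21)) + X(73) = (-2 + 94*(-3/6 - 47/21)) - 5*73² = (-2 + 94*(-3*⅙ - 47*1/21)) - 5*5329 = (-2 + 94*(-½ - 47/21)) - 26645 = (-2 + 94*(-115/42)) - 26645 = (-2 - 5405/21) - 26645 = -5447/21 - 26645 = -564992/21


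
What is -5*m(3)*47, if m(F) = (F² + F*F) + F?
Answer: -4935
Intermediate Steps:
m(F) = F + 2*F² (m(F) = (F² + F²) + F = 2*F² + F = F + 2*F²)
-5*m(3)*47 = -15*(1 + 2*3)*47 = -15*(1 + 6)*47 = -15*7*47 = -5*21*47 = -105*47 = -4935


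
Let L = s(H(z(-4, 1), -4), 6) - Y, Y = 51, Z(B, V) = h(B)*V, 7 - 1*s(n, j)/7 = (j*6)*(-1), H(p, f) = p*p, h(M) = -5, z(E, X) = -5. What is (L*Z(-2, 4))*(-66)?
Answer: 330000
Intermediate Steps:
H(p, f) = p²
s(n, j) = 49 + 42*j (s(n, j) = 49 - 7*j*6*(-1) = 49 - 7*6*j*(-1) = 49 - (-42)*j = 49 + 42*j)
Z(B, V) = -5*V
L = 250 (L = (49 + 42*6) - 1*51 = (49 + 252) - 51 = 301 - 51 = 250)
(L*Z(-2, 4))*(-66) = (250*(-5*4))*(-66) = (250*(-20))*(-66) = -5000*(-66) = 330000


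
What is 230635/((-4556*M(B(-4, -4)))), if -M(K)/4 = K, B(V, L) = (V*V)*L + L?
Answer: -230635/1239232 ≈ -0.18611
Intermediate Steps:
B(V, L) = L + L*V² (B(V, L) = V²*L + L = L*V² + L = L + L*V²)
M(K) = -4*K
230635/((-4556*M(B(-4, -4)))) = 230635/((-(-18224)*(-4*(1 + (-4)²)))) = 230635/((-(-18224)*(-4*(1 + 16)))) = 230635/((-(-18224)*(-4*17))) = 230635/((-(-18224)*(-68))) = 230635/((-4556*272)) = 230635/(-1239232) = 230635*(-1/1239232) = -230635/1239232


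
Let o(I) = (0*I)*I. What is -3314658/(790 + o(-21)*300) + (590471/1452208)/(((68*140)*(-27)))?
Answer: -3535087913288899/842536228608 ≈ -4195.8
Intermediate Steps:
o(I) = 0 (o(I) = 0*I = 0)
-3314658/(790 + o(-21)*300) + (590471/1452208)/(((68*140)*(-27))) = -3314658/(790 + 0*300) + (590471/1452208)/(((68*140)*(-27))) = -3314658/(790 + 0) + (590471*(1/1452208))/((9520*(-27))) = -3314658/790 + (590471/1452208)/(-257040) = -3314658*1/790 + (590471/1452208)*(-1/257040) = -1657329/395 - 84353/53325077760 = -3535087913288899/842536228608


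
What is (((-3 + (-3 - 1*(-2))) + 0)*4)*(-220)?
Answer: 3520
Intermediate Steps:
(((-3 + (-3 - 1*(-2))) + 0)*4)*(-220) = (((-3 + (-3 + 2)) + 0)*4)*(-220) = (((-3 - 1) + 0)*4)*(-220) = ((-4 + 0)*4)*(-220) = -4*4*(-220) = -16*(-220) = 3520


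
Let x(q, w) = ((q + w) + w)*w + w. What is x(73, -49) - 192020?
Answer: -190844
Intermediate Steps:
x(q, w) = w + w*(q + 2*w) (x(q, w) = (q + 2*w)*w + w = w*(q + 2*w) + w = w + w*(q + 2*w))
x(73, -49) - 192020 = -49*(1 + 73 + 2*(-49)) - 192020 = -49*(1 + 73 - 98) - 192020 = -49*(-24) - 192020 = 1176 - 192020 = -190844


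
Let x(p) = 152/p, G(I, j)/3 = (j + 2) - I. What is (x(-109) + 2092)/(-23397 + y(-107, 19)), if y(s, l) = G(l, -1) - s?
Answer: -56969/636124 ≈ -0.089556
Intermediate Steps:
G(I, j) = 6 - 3*I + 3*j (G(I, j) = 3*((j + 2) - I) = 3*((2 + j) - I) = 3*(2 + j - I) = 6 - 3*I + 3*j)
y(s, l) = 3 - s - 3*l (y(s, l) = (6 - 3*l + 3*(-1)) - s = (6 - 3*l - 3) - s = (3 - 3*l) - s = 3 - s - 3*l)
(x(-109) + 2092)/(-23397 + y(-107, 19)) = (152/(-109) + 2092)/(-23397 + (3 - 1*(-107) - 3*19)) = (152*(-1/109) + 2092)/(-23397 + (3 + 107 - 57)) = (-152/109 + 2092)/(-23397 + 53) = (227876/109)/(-23344) = (227876/109)*(-1/23344) = -56969/636124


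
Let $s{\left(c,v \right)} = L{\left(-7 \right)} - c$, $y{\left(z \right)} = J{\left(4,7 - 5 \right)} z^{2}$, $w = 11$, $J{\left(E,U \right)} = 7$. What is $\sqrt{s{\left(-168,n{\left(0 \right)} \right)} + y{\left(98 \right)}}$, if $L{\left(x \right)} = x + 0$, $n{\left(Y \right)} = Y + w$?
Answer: $\sqrt{67389} \approx 259.59$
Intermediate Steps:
$n{\left(Y \right)} = 11 + Y$ ($n{\left(Y \right)} = Y + 11 = 11 + Y$)
$y{\left(z \right)} = 7 z^{2}$
$L{\left(x \right)} = x$
$s{\left(c,v \right)} = -7 - c$
$\sqrt{s{\left(-168,n{\left(0 \right)} \right)} + y{\left(98 \right)}} = \sqrt{\left(-7 - -168\right) + 7 \cdot 98^{2}} = \sqrt{\left(-7 + 168\right) + 7 \cdot 9604} = \sqrt{161 + 67228} = \sqrt{67389}$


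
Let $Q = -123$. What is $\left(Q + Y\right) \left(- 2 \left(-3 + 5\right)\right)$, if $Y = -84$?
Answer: $828$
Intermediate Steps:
$\left(Q + Y\right) \left(- 2 \left(-3 + 5\right)\right) = \left(-123 - 84\right) \left(- 2 \left(-3 + 5\right)\right) = - 207 \left(\left(-2\right) 2\right) = \left(-207\right) \left(-4\right) = 828$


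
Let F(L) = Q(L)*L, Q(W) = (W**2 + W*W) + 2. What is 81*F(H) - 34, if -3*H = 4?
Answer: -634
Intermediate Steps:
Q(W) = 2 + 2*W**2 (Q(W) = (W**2 + W**2) + 2 = 2*W**2 + 2 = 2 + 2*W**2)
H = -4/3 (H = -1/3*4 = -4/3 ≈ -1.3333)
F(L) = L*(2 + 2*L**2) (F(L) = (2 + 2*L**2)*L = L*(2 + 2*L**2))
81*F(H) - 34 = 81*(2*(-4/3)*(1 + (-4/3)**2)) - 34 = 81*(2*(-4/3)*(1 + 16/9)) - 34 = 81*(2*(-4/3)*(25/9)) - 34 = 81*(-200/27) - 34 = -600 - 34 = -634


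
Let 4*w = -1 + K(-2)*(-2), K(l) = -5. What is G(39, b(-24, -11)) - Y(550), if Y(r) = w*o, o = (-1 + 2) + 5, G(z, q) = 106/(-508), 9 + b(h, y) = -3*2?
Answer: -1741/127 ≈ -13.709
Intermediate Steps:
b(h, y) = -15 (b(h, y) = -9 - 3*2 = -9 - 6 = -15)
G(z, q) = -53/254 (G(z, q) = 106*(-1/508) = -53/254)
o = 6 (o = 1 + 5 = 6)
w = 9/4 (w = (-1 - 5*(-2))/4 = (-1 + 10)/4 = (1/4)*9 = 9/4 ≈ 2.2500)
Y(r) = 27/2 (Y(r) = (9/4)*6 = 27/2)
G(39, b(-24, -11)) - Y(550) = -53/254 - 1*27/2 = -53/254 - 27/2 = -1741/127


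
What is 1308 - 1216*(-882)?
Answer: 1073820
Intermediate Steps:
1308 - 1216*(-882) = 1308 + 1072512 = 1073820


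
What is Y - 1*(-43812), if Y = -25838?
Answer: 17974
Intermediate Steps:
Y - 1*(-43812) = -25838 - 1*(-43812) = -25838 + 43812 = 17974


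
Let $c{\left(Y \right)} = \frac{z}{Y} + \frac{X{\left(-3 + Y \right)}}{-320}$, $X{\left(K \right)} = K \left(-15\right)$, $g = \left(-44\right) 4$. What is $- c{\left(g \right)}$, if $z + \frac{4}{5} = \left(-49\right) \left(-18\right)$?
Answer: $\frac{47159}{3520} \approx 13.397$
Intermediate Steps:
$z = \frac{4406}{5}$ ($z = - \frac{4}{5} - -882 = - \frac{4}{5} + 882 = \frac{4406}{5} \approx 881.2$)
$g = -176$
$X{\left(K \right)} = - 15 K$
$c{\left(Y \right)} = - \frac{9}{64} + \frac{3 Y}{64} + \frac{4406}{5 Y}$ ($c{\left(Y \right)} = \frac{4406}{5 Y} + \frac{\left(-15\right) \left(-3 + Y\right)}{-320} = \frac{4406}{5 Y} + \left(45 - 15 Y\right) \left(- \frac{1}{320}\right) = \frac{4406}{5 Y} + \left(- \frac{9}{64} + \frac{3 Y}{64}\right) = - \frac{9}{64} + \frac{3 Y}{64} + \frac{4406}{5 Y}$)
$- c{\left(g \right)} = - \frac{281984 + 15 \left(-176\right) \left(-3 - 176\right)}{320 \left(-176\right)} = - \frac{\left(-1\right) \left(281984 + 15 \left(-176\right) \left(-179\right)\right)}{320 \cdot 176} = - \frac{\left(-1\right) \left(281984 + 472560\right)}{320 \cdot 176} = - \frac{\left(-1\right) 754544}{320 \cdot 176} = \left(-1\right) \left(- \frac{47159}{3520}\right) = \frac{47159}{3520}$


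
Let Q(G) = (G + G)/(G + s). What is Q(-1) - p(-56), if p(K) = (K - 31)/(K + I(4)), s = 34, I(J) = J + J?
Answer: -989/528 ≈ -1.8731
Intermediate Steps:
I(J) = 2*J
p(K) = (-31 + K)/(8 + K) (p(K) = (K - 31)/(K + 2*4) = (-31 + K)/(K + 8) = (-31 + K)/(8 + K))
Q(G) = 2*G/(34 + G) (Q(G) = (G + G)/(G + 34) = (2*G)/(34 + G) = 2*G/(34 + G))
Q(-1) - p(-56) = 2*(-1)/(34 - 1) - (-31 - 56)/(8 - 56) = 2*(-1)/33 - (-87)/(-48) = 2*(-1)*(1/33) - (-1)*(-87)/48 = -2/33 - 1*29/16 = -2/33 - 29/16 = -989/528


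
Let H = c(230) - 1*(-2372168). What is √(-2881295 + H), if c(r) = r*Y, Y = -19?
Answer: I*√513497 ≈ 716.59*I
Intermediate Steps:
c(r) = -19*r (c(r) = r*(-19) = -19*r)
H = 2367798 (H = -19*230 - 1*(-2372168) = -4370 + 2372168 = 2367798)
√(-2881295 + H) = √(-2881295 + 2367798) = √(-513497) = I*√513497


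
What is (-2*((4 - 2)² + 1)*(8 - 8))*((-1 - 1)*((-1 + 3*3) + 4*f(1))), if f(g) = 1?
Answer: 0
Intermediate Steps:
(-2*((4 - 2)² + 1)*(8 - 8))*((-1 - 1)*((-1 + 3*3) + 4*f(1))) = (-2*((4 - 2)² + 1)*(8 - 8))*((-1 - 1)*((-1 + 3*3) + 4*1)) = (-2*(2² + 1)*0)*(-2*((-1 + 9) + 4)) = (-2*(4 + 1)*0)*(-2*(8 + 4)) = (-10*0)*(-2*12) = -2*0*(-24) = 0*(-24) = 0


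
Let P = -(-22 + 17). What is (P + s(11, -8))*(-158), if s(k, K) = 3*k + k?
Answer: -7742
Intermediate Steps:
P = 5 (P = -1*(-5) = 5)
s(k, K) = 4*k
(P + s(11, -8))*(-158) = (5 + 4*11)*(-158) = (5 + 44)*(-158) = 49*(-158) = -7742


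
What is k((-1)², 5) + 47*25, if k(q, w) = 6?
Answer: 1181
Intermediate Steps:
k((-1)², 5) + 47*25 = 6 + 47*25 = 6 + 1175 = 1181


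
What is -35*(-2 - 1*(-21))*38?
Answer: -25270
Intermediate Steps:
-35*(-2 - 1*(-21))*38 = -35*(-2 + 21)*38 = -35*19*38 = -665*38 = -25270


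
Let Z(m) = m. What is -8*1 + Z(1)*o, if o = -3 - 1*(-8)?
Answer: -3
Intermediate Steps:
o = 5 (o = -3 + 8 = 5)
-8*1 + Z(1)*o = -8*1 + 1*5 = -8 + 5 = -3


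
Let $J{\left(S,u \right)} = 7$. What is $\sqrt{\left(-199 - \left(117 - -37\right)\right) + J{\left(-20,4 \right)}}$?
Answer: $i \sqrt{346} \approx 18.601 i$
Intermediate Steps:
$\sqrt{\left(-199 - \left(117 - -37\right)\right) + J{\left(-20,4 \right)}} = \sqrt{\left(-199 - \left(117 - -37\right)\right) + 7} = \sqrt{\left(-199 - \left(117 + 37\right)\right) + 7} = \sqrt{\left(-199 - 154\right) + 7} = \sqrt{-353 + 7} = \sqrt{-346} = i \sqrt{346}$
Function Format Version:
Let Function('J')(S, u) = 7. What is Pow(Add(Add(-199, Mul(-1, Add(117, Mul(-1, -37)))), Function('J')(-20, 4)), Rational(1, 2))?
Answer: Mul(I, Pow(346, Rational(1, 2))) ≈ Mul(18.601, I)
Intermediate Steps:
Pow(Add(Add(-199, Mul(-1, Add(117, Mul(-1, -37)))), Function('J')(-20, 4)), Rational(1, 2)) = Pow(Add(Add(-199, Mul(-1, Add(117, Mul(-1, -37)))), 7), Rational(1, 2)) = Pow(Add(Add(-199, Mul(-1, Add(117, 37))), 7), Rational(1, 2)) = Pow(Add(Add(-199, Mul(-1, 154)), 7), Rational(1, 2)) = Pow(Add(Add(-199, -154), 7), Rational(1, 2)) = Pow(Add(-353, 7), Rational(1, 2)) = Pow(-346, Rational(1, 2)) = Mul(I, Pow(346, Rational(1, 2)))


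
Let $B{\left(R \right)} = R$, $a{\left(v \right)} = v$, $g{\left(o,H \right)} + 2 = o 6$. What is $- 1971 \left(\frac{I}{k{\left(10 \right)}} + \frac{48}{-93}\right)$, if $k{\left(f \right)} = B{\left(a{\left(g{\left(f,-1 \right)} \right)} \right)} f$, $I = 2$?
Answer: $\frac{9084339}{8990} \approx 1010.5$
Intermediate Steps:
$g{\left(o,H \right)} = -2 + 6 o$ ($g{\left(o,H \right)} = -2 + o 6 = -2 + 6 o$)
$k{\left(f \right)} = f \left(-2 + 6 f\right)$ ($k{\left(f \right)} = \left(-2 + 6 f\right) f = f \left(-2 + 6 f\right)$)
$- 1971 \left(\frac{I}{k{\left(10 \right)}} + \frac{48}{-93}\right) = - 1971 \left(\frac{2}{2 \cdot 10 \left(-1 + 3 \cdot 10\right)} + \frac{48}{-93}\right) = - 1971 \left(\frac{2}{2 \cdot 10 \left(-1 + 30\right)} + 48 \left(- \frac{1}{93}\right)\right) = - 1971 \left(\frac{2}{2 \cdot 10 \cdot 29} - \frac{16}{31}\right) = - 1971 \left(\frac{2}{580} - \frac{16}{31}\right) = - 1971 \left(2 \cdot \frac{1}{580} - \frac{16}{31}\right) = - 1971 \left(\frac{1}{290} - \frac{16}{31}\right) = \left(-1971\right) \left(- \frac{4609}{8990}\right) = \frac{9084339}{8990}$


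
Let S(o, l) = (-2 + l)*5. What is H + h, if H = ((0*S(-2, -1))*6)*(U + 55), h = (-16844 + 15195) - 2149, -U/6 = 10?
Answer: -3798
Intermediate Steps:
U = -60 (U = -6*10 = -60)
h = -3798 (h = -1649 - 2149 = -3798)
S(o, l) = -10 + 5*l
H = 0 (H = ((0*(-10 + 5*(-1)))*6)*(-60 + 55) = ((0*(-10 - 5))*6)*(-5) = ((0*(-15))*6)*(-5) = (0*6)*(-5) = 0*(-5) = 0)
H + h = 0 - 3798 = -3798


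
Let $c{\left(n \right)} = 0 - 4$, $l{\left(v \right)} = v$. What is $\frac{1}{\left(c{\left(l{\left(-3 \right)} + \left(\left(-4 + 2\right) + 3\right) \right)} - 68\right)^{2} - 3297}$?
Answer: $\frac{1}{1887} \approx 0.00052994$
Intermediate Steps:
$c{\left(n \right)} = -4$
$\frac{1}{\left(c{\left(l{\left(-3 \right)} + \left(\left(-4 + 2\right) + 3\right) \right)} - 68\right)^{2} - 3297} = \frac{1}{\left(-4 - 68\right)^{2} - 3297} = \frac{1}{\left(-72\right)^{2} - 3297} = \frac{1}{5184 - 3297} = \frac{1}{1887}$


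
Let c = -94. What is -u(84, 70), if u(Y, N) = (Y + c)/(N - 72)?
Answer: -5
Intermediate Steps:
u(Y, N) = (-94 + Y)/(-72 + N) (u(Y, N) = (Y - 94)/(N - 72) = (-94 + Y)/(-72 + N))
-u(84, 70) = -(-94 + 84)/(-72 + 70) = -(-10)/(-2) = -(-1)*(-10)/2 = -1*5 = -5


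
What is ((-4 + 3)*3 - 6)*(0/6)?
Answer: 0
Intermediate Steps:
((-4 + 3)*3 - 6)*(0/6) = (-1*3 - 6)*(0*(1/6)) = (-3 - 6)*0 = -9*0 = 0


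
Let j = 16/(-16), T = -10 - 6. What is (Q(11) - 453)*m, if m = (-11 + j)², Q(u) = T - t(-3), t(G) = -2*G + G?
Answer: -67968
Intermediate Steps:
t(G) = -G
T = -16
j = -1 (j = 16*(-1/16) = -1)
Q(u) = -19 (Q(u) = -16 - (-1)*(-3) = -16 - 1*3 = -16 - 3 = -19)
m = 144 (m = (-11 - 1)² = (-12)² = 144)
(Q(11) - 453)*m = (-19 - 453)*144 = -472*144 = -67968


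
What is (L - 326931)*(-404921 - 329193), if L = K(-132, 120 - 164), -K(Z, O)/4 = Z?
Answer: 239617011942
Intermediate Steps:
K(Z, O) = -4*Z
L = 528 (L = -4*(-132) = 528)
(L - 326931)*(-404921 - 329193) = (528 - 326931)*(-404921 - 329193) = -326403*(-734114) = 239617011942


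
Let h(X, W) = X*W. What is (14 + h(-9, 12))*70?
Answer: -6580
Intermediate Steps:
h(X, W) = W*X
(14 + h(-9, 12))*70 = (14 + 12*(-9))*70 = (14 - 108)*70 = -94*70 = -6580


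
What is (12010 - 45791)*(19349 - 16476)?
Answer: -97052813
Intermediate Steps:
(12010 - 45791)*(19349 - 16476) = -33781*2873 = -97052813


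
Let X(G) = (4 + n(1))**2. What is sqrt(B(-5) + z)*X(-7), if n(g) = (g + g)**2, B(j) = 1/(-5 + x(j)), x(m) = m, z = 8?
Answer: 32*sqrt(790)/5 ≈ 179.88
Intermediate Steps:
B(j) = 1/(-5 + j)
n(g) = 4*g**2 (n(g) = (2*g)**2 = 4*g**2)
X(G) = 64 (X(G) = (4 + 4*1**2)**2 = (4 + 4*1)**2 = (4 + 4)**2 = 8**2 = 64)
sqrt(B(-5) + z)*X(-7) = sqrt(1/(-5 - 5) + 8)*64 = sqrt(1/(-10) + 8)*64 = sqrt(-1/10 + 8)*64 = sqrt(79/10)*64 = (sqrt(790)/10)*64 = 32*sqrt(790)/5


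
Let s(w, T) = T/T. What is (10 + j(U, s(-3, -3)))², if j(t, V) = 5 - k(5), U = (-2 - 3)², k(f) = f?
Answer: 100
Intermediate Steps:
s(w, T) = 1
U = 25 (U = (-5)² = 25)
j(t, V) = 0 (j(t, V) = 5 - 1*5 = 5 - 5 = 0)
(10 + j(U, s(-3, -3)))² = (10 + 0)² = 10² = 100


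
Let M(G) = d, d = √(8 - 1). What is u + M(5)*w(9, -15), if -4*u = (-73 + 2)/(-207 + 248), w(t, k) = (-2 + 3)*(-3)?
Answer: 71/164 - 3*√7 ≈ -7.5043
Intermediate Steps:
w(t, k) = -3 (w(t, k) = 1*(-3) = -3)
u = 71/164 (u = -(-73 + 2)/(4*(-207 + 248)) = -(-71)/(4*41) = -¼*(-71/41) = 71/164 ≈ 0.43293)
d = √7 ≈ 2.6458
M(G) = √7
u + M(5)*w(9, -15) = 71/164 + √7*(-3) = 71/164 - 3*√7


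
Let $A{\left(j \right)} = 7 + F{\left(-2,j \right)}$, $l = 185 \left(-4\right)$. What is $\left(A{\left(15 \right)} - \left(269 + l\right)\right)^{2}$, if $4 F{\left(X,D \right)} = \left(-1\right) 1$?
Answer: $\frac{3651921}{16} \approx 2.2825 \cdot 10^{5}$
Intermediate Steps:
$l = -740$
$F{\left(X,D \right)} = - \frac{1}{4}$ ($F{\left(X,D \right)} = \frac{\left(-1\right) 1}{4} = \frac{1}{4} \left(-1\right) = - \frac{1}{4}$)
$A{\left(j \right)} = \frac{27}{4}$ ($A{\left(j \right)} = 7 - \frac{1}{4} = \frac{27}{4}$)
$\left(A{\left(15 \right)} - \left(269 + l\right)\right)^{2} = \left(\frac{27}{4} - -471\right)^{2} = \left(\frac{27}{4} + \left(-269 + 740\right)\right)^{2} = \left(\frac{27}{4} + 471\right)^{2} = \left(\frac{1911}{4}\right)^{2} = \frac{3651921}{16}$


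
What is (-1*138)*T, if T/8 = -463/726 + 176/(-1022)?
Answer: 55288504/61831 ≈ 894.19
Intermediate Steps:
T = -1201924/185493 (T = 8*(-463/726 + 176/(-1022)) = 8*(-463*1/726 + 176*(-1/1022)) = 8*(-463/726 - 88/511) = 8*(-300481/370986) = -1201924/185493 ≈ -6.4796)
(-1*138)*T = -1*138*(-1201924/185493) = -138*(-1201924/185493) = 55288504/61831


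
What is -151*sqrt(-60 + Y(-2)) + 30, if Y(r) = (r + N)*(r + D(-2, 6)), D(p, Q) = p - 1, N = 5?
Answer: 30 - 755*I*sqrt(3) ≈ 30.0 - 1307.7*I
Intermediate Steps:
D(p, Q) = -1 + p
Y(r) = (-3 + r)*(5 + r) (Y(r) = (r + 5)*(r + (-1 - 2)) = (5 + r)*(r - 3) = (5 + r)*(-3 + r) = (-3 + r)*(5 + r))
-151*sqrt(-60 + Y(-2)) + 30 = -151*sqrt(-60 + (-15 + (-2)**2 + 2*(-2))) + 30 = -151*sqrt(-60 + (-15 + 4 - 4)) + 30 = -151*sqrt(-60 - 15) + 30 = -755*I*sqrt(3) + 30 = 30 - 755*I*sqrt(3)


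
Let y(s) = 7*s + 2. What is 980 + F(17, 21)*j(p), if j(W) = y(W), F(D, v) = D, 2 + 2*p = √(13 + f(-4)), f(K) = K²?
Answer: 895 + 119*√29/2 ≈ 1215.4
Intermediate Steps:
p = -1 + √29/2 (p = -1 + √(13 + (-4)²)/2 = -1 + √(13 + 16)/2 = -1 + √29/2 ≈ 1.6926)
y(s) = 2 + 7*s
j(W) = 2 + 7*W
980 + F(17, 21)*j(p) = 980 + 17*(2 + 7*(-1 + √29/2)) = 980 + 17*(2 + (-7 + 7*√29/2)) = 980 + 17*(-5 + 7*√29/2) = 980 + (-85 + 119*√29/2) = 895 + 119*√29/2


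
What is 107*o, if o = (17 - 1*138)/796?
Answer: -12947/796 ≈ -16.265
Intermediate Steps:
o = -121/796 (o = (17 - 138)*(1/796) = -121*1/796 = -121/796 ≈ -0.15201)
107*o = 107*(-121/796) = -12947/796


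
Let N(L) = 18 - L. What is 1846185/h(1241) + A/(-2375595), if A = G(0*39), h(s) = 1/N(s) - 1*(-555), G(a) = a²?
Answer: 2257884255/678764 ≈ 3326.5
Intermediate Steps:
h(s) = 555 + 1/(18 - s) (h(s) = 1/(18 - s) - 1*(-555) = 1/(18 - s) + 555 = 555 + 1/(18 - s))
A = 0 (A = (0*39)² = 0² = 0)
1846185/h(1241) + A/(-2375595) = 1846185/(((-9991 + 555*1241)/(-18 + 1241))) + 0/(-2375595) = 1846185/(((-9991 + 688755)/1223)) + 0*(-1/2375595) = 1846185/(((1/1223)*678764)) + 0 = 1846185/(678764/1223) + 0 = 1846185*(1223/678764) + 0 = 2257884255/678764 + 0 = 2257884255/678764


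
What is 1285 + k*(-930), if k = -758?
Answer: 706225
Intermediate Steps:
1285 + k*(-930) = 1285 - 758*(-930) = 1285 + 704940 = 706225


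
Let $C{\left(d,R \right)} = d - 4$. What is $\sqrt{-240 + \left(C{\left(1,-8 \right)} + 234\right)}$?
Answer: $3 i \approx 3.0 i$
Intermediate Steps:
$C{\left(d,R \right)} = -4 + d$ ($C{\left(d,R \right)} = d - 4 = -4 + d$)
$\sqrt{-240 + \left(C{\left(1,-8 \right)} + 234\right)} = \sqrt{-240 + \left(\left(-4 + 1\right) + 234\right)} = \sqrt{-240 + \left(-3 + 234\right)} = \sqrt{-240 + 231} = \sqrt{-9} = 3 i$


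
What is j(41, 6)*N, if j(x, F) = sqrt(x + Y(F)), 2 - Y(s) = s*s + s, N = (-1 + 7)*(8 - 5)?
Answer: 18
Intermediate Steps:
N = 18 (N = 6*3 = 18)
Y(s) = 2 - s - s**2 (Y(s) = 2 - (s*s + s) = 2 - (s**2 + s) = 2 - (s + s**2) = 2 + (-s - s**2) = 2 - s - s**2)
j(x, F) = sqrt(2 + x - F - F**2) (j(x, F) = sqrt(x + (2 - F - F**2)) = sqrt(2 + x - F - F**2))
j(41, 6)*N = sqrt(2 + 41 - 1*6 - 1*6**2)*18 = sqrt(2 + 41 - 6 - 1*36)*18 = sqrt(2 + 41 - 6 - 36)*18 = sqrt(1)*18 = 1*18 = 18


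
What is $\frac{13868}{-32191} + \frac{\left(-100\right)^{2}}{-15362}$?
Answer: $- \frac{267475108}{247259071} \approx -1.0818$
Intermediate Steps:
$\frac{13868}{-32191} + \frac{\left(-100\right)^{2}}{-15362} = 13868 \left(- \frac{1}{32191}\right) + 10000 \left(- \frac{1}{15362}\right) = - \frac{13868}{32191} - \frac{5000}{7681} = - \frac{267475108}{247259071}$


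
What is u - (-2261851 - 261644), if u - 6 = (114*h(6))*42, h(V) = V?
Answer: 2552229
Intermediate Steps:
u = 28734 (u = 6 + (114*6)*42 = 6 + 684*42 = 6 + 28728 = 28734)
u - (-2261851 - 261644) = 28734 - (-2261851 - 261644) = 28734 - 1*(-2523495) = 28734 + 2523495 = 2552229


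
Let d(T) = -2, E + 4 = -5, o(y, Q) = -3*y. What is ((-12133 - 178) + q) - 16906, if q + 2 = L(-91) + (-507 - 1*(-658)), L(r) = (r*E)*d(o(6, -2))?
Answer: -30706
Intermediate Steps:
E = -9 (E = -4 - 5 = -9)
L(r) = 18*r (L(r) = (r*(-9))*(-2) = -9*r*(-2) = 18*r)
q = -1489 (q = -2 + (18*(-91) + (-507 - 1*(-658))) = -2 + (-1638 + (-507 + 658)) = -2 + (-1638 + 151) = -2 - 1487 = -1489)
((-12133 - 178) + q) - 16906 = ((-12133 - 178) - 1489) - 16906 = (-12311 - 1489) - 16906 = -13800 - 16906 = -30706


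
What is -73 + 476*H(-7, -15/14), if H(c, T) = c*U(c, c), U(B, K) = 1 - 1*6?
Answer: 16587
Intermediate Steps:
U(B, K) = -5 (U(B, K) = 1 - 6 = -5)
H(c, T) = -5*c (H(c, T) = c*(-5) = -5*c)
-73 + 476*H(-7, -15/14) = -73 + 476*(-5*(-7)) = -73 + 476*35 = -73 + 16660 = 16587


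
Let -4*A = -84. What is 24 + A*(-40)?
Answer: -816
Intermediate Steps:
A = 21 (A = -¼*(-84) = 21)
24 + A*(-40) = 24 + 21*(-40) = 24 - 840 = -816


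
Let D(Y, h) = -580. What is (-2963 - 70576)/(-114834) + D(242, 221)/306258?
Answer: 3742550557/5861471862 ≈ 0.63850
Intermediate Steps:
(-2963 - 70576)/(-114834) + D(242, 221)/306258 = (-2963 - 70576)/(-114834) - 580/306258 = -73539*(-1/114834) - 580*1/306258 = 24513/38278 - 290/153129 = 3742550557/5861471862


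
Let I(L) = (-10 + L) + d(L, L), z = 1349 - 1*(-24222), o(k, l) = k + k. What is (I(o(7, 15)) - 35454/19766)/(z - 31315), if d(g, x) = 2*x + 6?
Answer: -357827/56767952 ≈ -0.0063033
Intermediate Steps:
o(k, l) = 2*k
d(g, x) = 6 + 2*x
z = 25571 (z = 1349 + 24222 = 25571)
I(L) = -4 + 3*L (I(L) = (-10 + L) + (6 + 2*L) = -4 + 3*L)
(I(o(7, 15)) - 35454/19766)/(z - 31315) = ((-4 + 3*(2*7)) - 35454/19766)/(25571 - 31315) = ((-4 + 3*14) - 35454*1/19766)/(-5744) = ((-4 + 42) - 17727/9883)*(-1/5744) = (38 - 17727/9883)*(-1/5744) = (357827/9883)*(-1/5744) = -357827/56767952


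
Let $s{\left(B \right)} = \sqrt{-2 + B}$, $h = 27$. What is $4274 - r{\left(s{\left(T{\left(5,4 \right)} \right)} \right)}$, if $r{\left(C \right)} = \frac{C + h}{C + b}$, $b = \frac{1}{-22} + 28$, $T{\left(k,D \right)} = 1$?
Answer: $\frac{1618236472}{378709} - \frac{462 i}{378709} \approx 4273.0 - 0.0012199 i$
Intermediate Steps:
$b = \frac{615}{22}$ ($b = - \frac{1}{22} + 28 = \frac{615}{22} \approx 27.955$)
$r{\left(C \right)} = \frac{27 + C}{\frac{615}{22} + C}$ ($r{\left(C \right)} = \frac{C + 27}{C + \frac{615}{22}} = \frac{27 + C}{\frac{615}{22} + C}$)
$4274 - r{\left(s{\left(T{\left(5,4 \right)} \right)} \right)} = 4274 - \frac{22 \left(27 + \sqrt{-2 + 1}\right)}{615 + 22 \sqrt{-2 + 1}} = 4274 - \frac{22 \left(27 + \sqrt{-1}\right)}{615 + 22 \sqrt{-1}} = 4274 - \frac{22 \left(27 + i\right)}{615 + 22 i} = 4274 - 22 \frac{615 - 22 i}{378709} \left(27 + i\right) = 4274 - \frac{22 \left(27 + i\right) \left(615 - 22 i\right)}{378709}$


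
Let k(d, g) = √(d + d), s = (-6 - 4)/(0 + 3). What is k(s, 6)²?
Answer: -20/3 ≈ -6.6667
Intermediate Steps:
s = -10/3 ≈ -3.3333
k(d, g) = √2*√d (k(d, g) = √(2*d) = √2*√d)
k(s, 6)² = (√2*√(-10/3))² = (√2*(I*√30/3))² = (2*I*√15/3)² = -20/3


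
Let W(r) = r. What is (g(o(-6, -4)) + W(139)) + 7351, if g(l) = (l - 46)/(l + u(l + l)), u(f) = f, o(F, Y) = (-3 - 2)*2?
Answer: 112378/15 ≈ 7491.9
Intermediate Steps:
o(F, Y) = -10 (o(F, Y) = -5*2 = -10)
g(l) = (-46 + l)/(3*l) (g(l) = (l - 46)/(l + (l + l)) = (-46 + l)/(l + 2*l) = (-46 + l)/((3*l)) = (-46 + l)*(1/(3*l)) = (-46 + l)/(3*l))
(g(o(-6, -4)) + W(139)) + 7351 = ((⅓)*(-46 - 10)/(-10) + 139) + 7351 = ((⅓)*(-⅒)*(-56) + 139) + 7351 = (28/15 + 139) + 7351 = 2113/15 + 7351 = 112378/15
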